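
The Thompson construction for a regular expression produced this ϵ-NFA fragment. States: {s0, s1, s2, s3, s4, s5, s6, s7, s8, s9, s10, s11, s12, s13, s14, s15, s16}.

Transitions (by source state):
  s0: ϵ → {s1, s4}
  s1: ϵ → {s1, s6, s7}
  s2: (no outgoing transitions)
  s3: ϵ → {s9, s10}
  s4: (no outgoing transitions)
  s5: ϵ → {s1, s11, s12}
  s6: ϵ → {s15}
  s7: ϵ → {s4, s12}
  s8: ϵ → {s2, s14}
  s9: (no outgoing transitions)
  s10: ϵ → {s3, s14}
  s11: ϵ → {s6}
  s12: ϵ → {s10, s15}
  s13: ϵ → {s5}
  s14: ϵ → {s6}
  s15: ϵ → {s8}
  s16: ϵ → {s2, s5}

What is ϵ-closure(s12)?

Start with {s12}.
From s12 via ϵ: add s10, s15.
From s10 via ϵ: add s3, s14.
From s15 via ϵ: add s8.
From s3 via ϵ: add s9.
From s8 via ϵ: add s2.
From s14 via ϵ: add s6.
No new states can be added; the closed set is {s2, s3, s6, s8, s9, s10, s12, s14, s15}.

{s2, s3, s6, s8, s9, s10, s12, s14, s15}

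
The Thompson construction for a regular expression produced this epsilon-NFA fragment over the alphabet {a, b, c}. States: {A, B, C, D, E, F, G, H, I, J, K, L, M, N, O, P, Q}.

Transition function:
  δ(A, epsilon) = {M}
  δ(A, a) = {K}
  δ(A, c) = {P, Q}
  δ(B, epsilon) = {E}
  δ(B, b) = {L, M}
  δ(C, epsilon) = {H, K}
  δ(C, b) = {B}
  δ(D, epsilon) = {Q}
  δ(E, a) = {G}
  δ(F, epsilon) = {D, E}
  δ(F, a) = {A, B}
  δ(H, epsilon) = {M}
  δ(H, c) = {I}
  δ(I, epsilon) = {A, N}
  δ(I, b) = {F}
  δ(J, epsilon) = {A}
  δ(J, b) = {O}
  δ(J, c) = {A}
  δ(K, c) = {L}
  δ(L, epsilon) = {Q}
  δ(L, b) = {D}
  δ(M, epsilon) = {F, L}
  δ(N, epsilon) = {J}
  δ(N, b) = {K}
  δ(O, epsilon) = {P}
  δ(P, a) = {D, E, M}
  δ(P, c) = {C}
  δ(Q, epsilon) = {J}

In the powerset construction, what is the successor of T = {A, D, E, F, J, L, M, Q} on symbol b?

J on b → {O}.
L on b → {D}.
No b-transition from A, D, E, F, M, Q.
Union after reading b: {D, O}.
Now take the epsilon-closure:
From D via epsilon: add Q.
From O via epsilon: add P.
From Q via epsilon: add J.
From J via epsilon: add A.
From A via epsilon: add M.
From M via epsilon: add F, L.
From F via epsilon: add E.
No new states can be added; the closed set is {A, D, E, F, J, L, M, O, P, Q}.

{A, D, E, F, J, L, M, O, P, Q}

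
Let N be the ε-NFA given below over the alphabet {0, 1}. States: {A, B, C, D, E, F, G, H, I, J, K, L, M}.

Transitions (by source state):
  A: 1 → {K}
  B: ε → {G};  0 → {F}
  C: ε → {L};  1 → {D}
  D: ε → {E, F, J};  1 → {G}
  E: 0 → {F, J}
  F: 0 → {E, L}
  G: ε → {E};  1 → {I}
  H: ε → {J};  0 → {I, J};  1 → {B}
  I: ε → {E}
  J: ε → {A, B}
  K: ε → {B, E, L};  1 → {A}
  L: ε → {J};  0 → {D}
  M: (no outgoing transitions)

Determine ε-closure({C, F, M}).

{A, B, C, E, F, G, J, L, M}

Start with {C, F, M}.
From C via ε: add L.
From L via ε: add J.
From J via ε: add A, B.
From B via ε: add G.
From G via ε: add E.
No new states can be added; the closed set is {A, B, C, E, F, G, J, L, M}.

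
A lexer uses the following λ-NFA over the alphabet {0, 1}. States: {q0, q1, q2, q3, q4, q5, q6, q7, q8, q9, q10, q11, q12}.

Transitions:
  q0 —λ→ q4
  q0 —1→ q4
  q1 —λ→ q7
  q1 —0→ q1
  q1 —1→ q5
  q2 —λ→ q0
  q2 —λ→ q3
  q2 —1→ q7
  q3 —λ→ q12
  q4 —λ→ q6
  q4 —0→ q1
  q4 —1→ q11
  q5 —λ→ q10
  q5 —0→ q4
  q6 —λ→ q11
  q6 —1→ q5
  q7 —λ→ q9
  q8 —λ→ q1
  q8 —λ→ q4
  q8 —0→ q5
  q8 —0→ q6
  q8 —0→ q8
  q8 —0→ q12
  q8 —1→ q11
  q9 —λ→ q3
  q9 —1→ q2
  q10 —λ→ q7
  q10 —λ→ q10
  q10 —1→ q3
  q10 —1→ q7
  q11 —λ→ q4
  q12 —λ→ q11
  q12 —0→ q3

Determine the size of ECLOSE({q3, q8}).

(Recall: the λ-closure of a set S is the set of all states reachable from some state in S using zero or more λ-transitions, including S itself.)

9

Start with {q3, q8}.
From q3 via λ: add q12.
From q8 via λ: add q1, q4.
From q1 via λ: add q7.
From q4 via λ: add q6.
From q12 via λ: add q11.
From q7 via λ: add q9.
λ-closure = {q1, q3, q4, q6, q7, q8, q9, q11, q12}, which has 9 states.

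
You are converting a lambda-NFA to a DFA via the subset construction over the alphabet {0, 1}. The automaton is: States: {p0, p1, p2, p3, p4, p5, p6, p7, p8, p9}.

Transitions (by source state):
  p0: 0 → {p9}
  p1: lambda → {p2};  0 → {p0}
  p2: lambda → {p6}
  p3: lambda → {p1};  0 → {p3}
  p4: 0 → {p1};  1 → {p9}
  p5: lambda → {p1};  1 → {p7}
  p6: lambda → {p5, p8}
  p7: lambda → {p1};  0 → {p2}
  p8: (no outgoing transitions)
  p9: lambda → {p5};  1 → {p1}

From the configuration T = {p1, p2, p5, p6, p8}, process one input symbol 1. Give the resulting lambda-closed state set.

p5 on 1 → {p7}.
No 1-transition from p1, p2, p6, p8.
Union after reading 1: {p7}.
Now take the lambda-closure:
From p7 via lambda: add p1.
From p1 via lambda: add p2.
From p2 via lambda: add p6.
From p6 via lambda: add p5, p8.
No new states can be added; the closed set is {p1, p2, p5, p6, p7, p8}.

{p1, p2, p5, p6, p7, p8}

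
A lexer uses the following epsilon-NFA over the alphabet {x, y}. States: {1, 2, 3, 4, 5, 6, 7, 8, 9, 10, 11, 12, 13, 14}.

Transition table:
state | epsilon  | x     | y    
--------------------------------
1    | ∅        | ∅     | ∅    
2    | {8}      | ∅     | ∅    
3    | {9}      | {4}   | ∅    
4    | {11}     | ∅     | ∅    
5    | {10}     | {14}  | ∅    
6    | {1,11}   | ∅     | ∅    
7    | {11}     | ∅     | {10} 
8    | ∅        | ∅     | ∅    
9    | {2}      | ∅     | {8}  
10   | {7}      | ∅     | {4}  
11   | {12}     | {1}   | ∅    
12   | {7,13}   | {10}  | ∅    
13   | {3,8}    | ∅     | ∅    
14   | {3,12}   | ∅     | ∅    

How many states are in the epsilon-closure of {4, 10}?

10

Start with {4, 10}.
From 4 via epsilon: add 11.
From 10 via epsilon: add 7.
From 11 via epsilon: add 12.
From 12 via epsilon: add 13.
From 13 via epsilon: add 3, 8.
From 3 via epsilon: add 9.
From 9 via epsilon: add 2.
epsilon-closure = {2, 3, 4, 7, 8, 9, 10, 11, 12, 13}, which has 10 states.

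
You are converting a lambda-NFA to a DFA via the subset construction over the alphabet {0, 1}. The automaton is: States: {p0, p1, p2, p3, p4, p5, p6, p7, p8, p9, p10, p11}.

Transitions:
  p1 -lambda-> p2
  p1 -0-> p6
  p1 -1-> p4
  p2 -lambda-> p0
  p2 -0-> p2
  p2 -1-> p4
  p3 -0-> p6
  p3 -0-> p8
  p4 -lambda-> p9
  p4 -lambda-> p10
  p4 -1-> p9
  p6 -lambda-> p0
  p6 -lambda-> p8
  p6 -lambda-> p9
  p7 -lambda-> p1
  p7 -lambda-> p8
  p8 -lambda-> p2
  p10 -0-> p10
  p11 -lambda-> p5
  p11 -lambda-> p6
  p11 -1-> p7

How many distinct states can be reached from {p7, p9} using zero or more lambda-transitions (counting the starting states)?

6

Start with {p7, p9}.
From p7 via lambda: add p1, p8.
From p1 via lambda: add p2.
From p2 via lambda: add p0.
lambda-closure = {p0, p1, p2, p7, p8, p9}, which has 6 states.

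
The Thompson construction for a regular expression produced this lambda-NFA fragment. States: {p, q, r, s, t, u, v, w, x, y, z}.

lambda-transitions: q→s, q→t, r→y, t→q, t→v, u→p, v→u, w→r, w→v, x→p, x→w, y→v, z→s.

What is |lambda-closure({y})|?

4

Start with {y}.
From y via lambda: add v.
From v via lambda: add u.
From u via lambda: add p.
lambda-closure = {p, u, v, y}, which has 4 states.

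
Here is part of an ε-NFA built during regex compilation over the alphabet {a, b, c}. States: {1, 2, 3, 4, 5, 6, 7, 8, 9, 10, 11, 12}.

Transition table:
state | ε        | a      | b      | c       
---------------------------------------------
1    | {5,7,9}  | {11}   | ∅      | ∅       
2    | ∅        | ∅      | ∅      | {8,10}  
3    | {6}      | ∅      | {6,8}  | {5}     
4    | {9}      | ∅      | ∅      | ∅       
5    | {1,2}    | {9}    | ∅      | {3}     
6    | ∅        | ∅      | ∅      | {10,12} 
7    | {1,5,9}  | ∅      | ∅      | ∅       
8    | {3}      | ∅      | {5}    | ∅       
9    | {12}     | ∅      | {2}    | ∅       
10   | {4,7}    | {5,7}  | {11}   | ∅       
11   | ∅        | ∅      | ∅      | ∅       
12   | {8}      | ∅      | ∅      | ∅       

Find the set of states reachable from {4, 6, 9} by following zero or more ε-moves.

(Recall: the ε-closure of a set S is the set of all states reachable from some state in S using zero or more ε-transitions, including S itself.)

{3, 4, 6, 8, 9, 12}

Start with {4, 6, 9}.
From 9 via ε: add 12.
From 12 via ε: add 8.
From 8 via ε: add 3.
No new states can be added; the closed set is {3, 4, 6, 8, 9, 12}.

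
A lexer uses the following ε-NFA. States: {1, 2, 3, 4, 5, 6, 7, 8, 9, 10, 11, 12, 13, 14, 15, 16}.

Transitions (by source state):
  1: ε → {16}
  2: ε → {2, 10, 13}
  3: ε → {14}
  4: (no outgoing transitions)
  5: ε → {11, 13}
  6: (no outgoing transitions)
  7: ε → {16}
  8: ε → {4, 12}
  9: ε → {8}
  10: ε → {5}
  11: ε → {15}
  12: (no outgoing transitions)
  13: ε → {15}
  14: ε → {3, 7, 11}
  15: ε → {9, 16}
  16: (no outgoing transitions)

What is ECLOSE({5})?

{4, 5, 8, 9, 11, 12, 13, 15, 16}

Start with {5}.
From 5 via ε: add 11, 13.
From 11 via ε: add 15.
From 15 via ε: add 9, 16.
From 9 via ε: add 8.
From 8 via ε: add 4, 12.
No new states can be added; the closed set is {4, 5, 8, 9, 11, 12, 13, 15, 16}.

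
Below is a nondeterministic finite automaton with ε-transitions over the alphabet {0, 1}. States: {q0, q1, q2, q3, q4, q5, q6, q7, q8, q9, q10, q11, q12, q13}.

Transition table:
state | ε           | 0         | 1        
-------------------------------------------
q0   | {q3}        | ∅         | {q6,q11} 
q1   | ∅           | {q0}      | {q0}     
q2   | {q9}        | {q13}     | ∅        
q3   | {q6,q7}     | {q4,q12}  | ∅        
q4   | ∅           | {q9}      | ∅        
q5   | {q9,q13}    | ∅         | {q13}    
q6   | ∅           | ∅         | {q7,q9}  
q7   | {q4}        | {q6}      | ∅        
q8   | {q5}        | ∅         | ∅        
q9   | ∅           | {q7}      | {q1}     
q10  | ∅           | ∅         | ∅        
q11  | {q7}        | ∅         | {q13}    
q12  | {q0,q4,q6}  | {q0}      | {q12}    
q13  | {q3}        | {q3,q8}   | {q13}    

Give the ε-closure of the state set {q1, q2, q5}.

Start with {q1, q2, q5}.
From q2 via ε: add q9.
From q5 via ε: add q13.
From q13 via ε: add q3.
From q3 via ε: add q6, q7.
From q7 via ε: add q4.
No new states can be added; the closed set is {q1, q2, q3, q4, q5, q6, q7, q9, q13}.

{q1, q2, q3, q4, q5, q6, q7, q9, q13}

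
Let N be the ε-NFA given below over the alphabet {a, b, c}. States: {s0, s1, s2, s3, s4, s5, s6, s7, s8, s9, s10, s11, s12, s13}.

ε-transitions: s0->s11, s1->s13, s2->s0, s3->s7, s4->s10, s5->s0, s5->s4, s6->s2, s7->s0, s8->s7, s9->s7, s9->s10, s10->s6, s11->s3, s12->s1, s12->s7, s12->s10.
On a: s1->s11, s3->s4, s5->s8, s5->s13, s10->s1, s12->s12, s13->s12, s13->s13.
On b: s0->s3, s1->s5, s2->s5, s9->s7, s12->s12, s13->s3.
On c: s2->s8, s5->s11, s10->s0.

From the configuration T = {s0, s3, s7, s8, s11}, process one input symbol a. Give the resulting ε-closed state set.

{s0, s2, s3, s4, s6, s7, s10, s11}

s3 on a → {s4}.
No a-transition from s0, s7, s8, s11.
Union after reading a: {s4}.
Now take the ε-closure:
From s4 via ε: add s10.
From s10 via ε: add s6.
From s6 via ε: add s2.
From s2 via ε: add s0.
From s0 via ε: add s11.
From s11 via ε: add s3.
From s3 via ε: add s7.
No new states can be added; the closed set is {s0, s2, s3, s4, s6, s7, s10, s11}.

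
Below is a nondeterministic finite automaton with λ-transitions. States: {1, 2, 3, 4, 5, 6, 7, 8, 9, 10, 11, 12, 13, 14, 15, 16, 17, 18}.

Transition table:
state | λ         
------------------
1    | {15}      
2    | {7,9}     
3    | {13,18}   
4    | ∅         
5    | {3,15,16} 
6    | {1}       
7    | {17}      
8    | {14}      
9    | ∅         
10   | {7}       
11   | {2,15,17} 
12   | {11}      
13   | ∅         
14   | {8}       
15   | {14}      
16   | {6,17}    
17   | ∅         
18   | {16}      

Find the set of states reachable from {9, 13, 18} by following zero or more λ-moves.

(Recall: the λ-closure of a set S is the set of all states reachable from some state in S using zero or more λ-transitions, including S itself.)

{1, 6, 8, 9, 13, 14, 15, 16, 17, 18}

Start with {9, 13, 18}.
From 18 via λ: add 16.
From 16 via λ: add 6, 17.
From 6 via λ: add 1.
From 1 via λ: add 15.
From 15 via λ: add 14.
From 14 via λ: add 8.
No new states can be added; the closed set is {1, 6, 8, 9, 13, 14, 15, 16, 17, 18}.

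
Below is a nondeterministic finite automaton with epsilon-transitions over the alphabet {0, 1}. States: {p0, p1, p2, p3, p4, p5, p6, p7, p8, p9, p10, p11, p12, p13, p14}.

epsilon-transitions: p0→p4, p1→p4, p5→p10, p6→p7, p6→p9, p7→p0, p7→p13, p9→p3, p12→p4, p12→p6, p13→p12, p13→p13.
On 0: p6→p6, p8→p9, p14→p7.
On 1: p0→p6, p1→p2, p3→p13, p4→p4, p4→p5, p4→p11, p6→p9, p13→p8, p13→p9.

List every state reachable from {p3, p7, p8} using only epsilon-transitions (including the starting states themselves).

Start with {p3, p7, p8}.
From p7 via epsilon: add p0, p13.
From p0 via epsilon: add p4.
From p13 via epsilon: add p12.
From p12 via epsilon: add p6.
From p6 via epsilon: add p9.
No new states can be added; the closed set is {p0, p3, p4, p6, p7, p8, p9, p12, p13}.

{p0, p3, p4, p6, p7, p8, p9, p12, p13}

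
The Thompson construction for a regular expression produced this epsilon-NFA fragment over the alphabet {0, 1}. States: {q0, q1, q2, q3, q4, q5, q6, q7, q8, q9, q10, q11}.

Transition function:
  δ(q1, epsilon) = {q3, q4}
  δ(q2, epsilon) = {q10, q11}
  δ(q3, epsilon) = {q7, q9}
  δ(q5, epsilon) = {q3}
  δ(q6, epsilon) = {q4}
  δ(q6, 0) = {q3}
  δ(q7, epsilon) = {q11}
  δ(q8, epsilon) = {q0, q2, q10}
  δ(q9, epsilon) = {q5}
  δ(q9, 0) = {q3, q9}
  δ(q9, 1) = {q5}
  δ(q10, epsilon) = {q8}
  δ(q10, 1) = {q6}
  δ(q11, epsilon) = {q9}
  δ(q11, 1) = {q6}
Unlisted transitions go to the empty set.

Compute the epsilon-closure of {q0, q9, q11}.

{q0, q3, q5, q7, q9, q11}

Start with {q0, q9, q11}.
From q9 via epsilon: add q5.
From q5 via epsilon: add q3.
From q3 via epsilon: add q7.
No new states can be added; the closed set is {q0, q3, q5, q7, q9, q11}.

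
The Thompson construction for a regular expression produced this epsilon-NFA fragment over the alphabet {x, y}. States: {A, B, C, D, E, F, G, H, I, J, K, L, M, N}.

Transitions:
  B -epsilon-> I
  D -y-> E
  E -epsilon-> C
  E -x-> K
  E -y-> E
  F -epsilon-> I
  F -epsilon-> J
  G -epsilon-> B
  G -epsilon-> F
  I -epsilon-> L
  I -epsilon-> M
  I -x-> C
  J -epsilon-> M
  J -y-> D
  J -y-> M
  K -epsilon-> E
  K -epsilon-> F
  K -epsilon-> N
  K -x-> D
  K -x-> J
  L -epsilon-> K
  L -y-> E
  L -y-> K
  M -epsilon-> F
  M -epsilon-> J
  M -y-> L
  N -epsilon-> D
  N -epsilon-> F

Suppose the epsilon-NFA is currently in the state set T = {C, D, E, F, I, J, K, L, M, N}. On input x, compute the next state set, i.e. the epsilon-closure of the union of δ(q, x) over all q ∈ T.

{C, D, E, F, I, J, K, L, M, N}

E on x → {K}.
I on x → {C}.
K on x → {D, J}.
No x-transition from C, D, F, J, L, M, N.
Union after reading x: {C, D, J, K}.
Now take the epsilon-closure:
From J via epsilon: add M.
From K via epsilon: add E, F, N.
From F via epsilon: add I.
From I via epsilon: add L.
No new states can be added; the closed set is {C, D, E, F, I, J, K, L, M, N}.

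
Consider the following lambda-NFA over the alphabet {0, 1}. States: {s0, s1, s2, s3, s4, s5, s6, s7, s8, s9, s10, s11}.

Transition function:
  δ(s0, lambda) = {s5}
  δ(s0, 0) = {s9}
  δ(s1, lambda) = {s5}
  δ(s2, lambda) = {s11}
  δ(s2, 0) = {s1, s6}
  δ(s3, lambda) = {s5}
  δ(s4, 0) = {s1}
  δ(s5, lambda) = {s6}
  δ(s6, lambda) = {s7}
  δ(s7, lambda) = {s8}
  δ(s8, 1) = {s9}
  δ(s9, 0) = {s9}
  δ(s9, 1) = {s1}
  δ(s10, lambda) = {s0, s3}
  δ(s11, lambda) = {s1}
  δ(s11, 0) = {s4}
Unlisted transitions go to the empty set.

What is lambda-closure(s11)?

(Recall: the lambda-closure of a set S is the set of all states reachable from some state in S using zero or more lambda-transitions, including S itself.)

{s1, s5, s6, s7, s8, s11}

Start with {s11}.
From s11 via lambda: add s1.
From s1 via lambda: add s5.
From s5 via lambda: add s6.
From s6 via lambda: add s7.
From s7 via lambda: add s8.
No new states can be added; the closed set is {s1, s5, s6, s7, s8, s11}.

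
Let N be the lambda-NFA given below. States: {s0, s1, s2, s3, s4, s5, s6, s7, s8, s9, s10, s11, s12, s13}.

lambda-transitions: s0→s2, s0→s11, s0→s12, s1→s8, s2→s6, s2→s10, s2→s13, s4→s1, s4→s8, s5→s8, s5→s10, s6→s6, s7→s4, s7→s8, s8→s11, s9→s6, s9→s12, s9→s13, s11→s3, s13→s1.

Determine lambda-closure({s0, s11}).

{s0, s1, s2, s3, s6, s8, s10, s11, s12, s13}

Start with {s0, s11}.
From s0 via lambda: add s2, s12.
From s11 via lambda: add s3.
From s2 via lambda: add s6, s10, s13.
From s13 via lambda: add s1.
From s1 via lambda: add s8.
No new states can be added; the closed set is {s0, s1, s2, s3, s6, s8, s10, s11, s12, s13}.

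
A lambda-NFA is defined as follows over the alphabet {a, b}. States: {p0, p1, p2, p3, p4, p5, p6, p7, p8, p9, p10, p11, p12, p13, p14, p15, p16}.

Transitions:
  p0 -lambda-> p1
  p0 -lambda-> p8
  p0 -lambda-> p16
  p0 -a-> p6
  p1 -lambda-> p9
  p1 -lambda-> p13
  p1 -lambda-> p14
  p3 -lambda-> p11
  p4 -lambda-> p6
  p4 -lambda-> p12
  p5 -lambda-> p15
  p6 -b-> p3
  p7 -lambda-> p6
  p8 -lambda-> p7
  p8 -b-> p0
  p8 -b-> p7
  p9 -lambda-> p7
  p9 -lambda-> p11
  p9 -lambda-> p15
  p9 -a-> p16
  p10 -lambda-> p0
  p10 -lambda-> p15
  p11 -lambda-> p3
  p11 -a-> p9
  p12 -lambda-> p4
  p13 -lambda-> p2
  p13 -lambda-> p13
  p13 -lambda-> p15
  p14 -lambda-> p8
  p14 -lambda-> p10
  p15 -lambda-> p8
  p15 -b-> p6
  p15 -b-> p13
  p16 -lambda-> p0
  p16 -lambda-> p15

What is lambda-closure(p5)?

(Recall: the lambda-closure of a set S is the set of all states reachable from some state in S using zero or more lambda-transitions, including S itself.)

{p5, p6, p7, p8, p15}

Start with {p5}.
From p5 via lambda: add p15.
From p15 via lambda: add p8.
From p8 via lambda: add p7.
From p7 via lambda: add p6.
No new states can be added; the closed set is {p5, p6, p7, p8, p15}.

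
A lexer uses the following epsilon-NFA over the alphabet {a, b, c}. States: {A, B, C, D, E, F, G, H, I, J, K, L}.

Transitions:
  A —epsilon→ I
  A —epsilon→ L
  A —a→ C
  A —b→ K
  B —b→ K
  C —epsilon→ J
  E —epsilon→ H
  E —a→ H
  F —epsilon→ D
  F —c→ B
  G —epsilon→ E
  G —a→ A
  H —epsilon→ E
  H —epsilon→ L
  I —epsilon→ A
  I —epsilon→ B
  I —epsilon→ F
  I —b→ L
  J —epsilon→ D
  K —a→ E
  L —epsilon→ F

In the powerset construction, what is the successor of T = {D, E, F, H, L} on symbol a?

E on a → {H}.
No a-transition from D, F, H, L.
Union after reading a: {H}.
Now take the epsilon-closure:
From H via epsilon: add E, L.
From L via epsilon: add F.
From F via epsilon: add D.
No new states can be added; the closed set is {D, E, F, H, L}.

{D, E, F, H, L}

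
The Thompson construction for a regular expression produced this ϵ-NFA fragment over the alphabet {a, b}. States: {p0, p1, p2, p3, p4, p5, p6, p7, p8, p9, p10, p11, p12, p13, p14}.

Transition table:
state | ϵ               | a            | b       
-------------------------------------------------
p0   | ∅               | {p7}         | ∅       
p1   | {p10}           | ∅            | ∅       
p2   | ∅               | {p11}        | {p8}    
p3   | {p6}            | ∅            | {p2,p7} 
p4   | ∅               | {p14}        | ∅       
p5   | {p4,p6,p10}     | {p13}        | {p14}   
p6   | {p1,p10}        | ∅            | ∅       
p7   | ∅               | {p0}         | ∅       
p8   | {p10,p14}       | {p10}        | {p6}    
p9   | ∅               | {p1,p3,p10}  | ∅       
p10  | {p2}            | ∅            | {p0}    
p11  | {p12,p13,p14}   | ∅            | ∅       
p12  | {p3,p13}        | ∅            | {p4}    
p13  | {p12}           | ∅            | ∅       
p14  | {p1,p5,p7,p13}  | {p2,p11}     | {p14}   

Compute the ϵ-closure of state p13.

{p1, p2, p3, p6, p10, p12, p13}

Start with {p13}.
From p13 via ϵ: add p12.
From p12 via ϵ: add p3.
From p3 via ϵ: add p6.
From p6 via ϵ: add p1, p10.
From p10 via ϵ: add p2.
No new states can be added; the closed set is {p1, p2, p3, p6, p10, p12, p13}.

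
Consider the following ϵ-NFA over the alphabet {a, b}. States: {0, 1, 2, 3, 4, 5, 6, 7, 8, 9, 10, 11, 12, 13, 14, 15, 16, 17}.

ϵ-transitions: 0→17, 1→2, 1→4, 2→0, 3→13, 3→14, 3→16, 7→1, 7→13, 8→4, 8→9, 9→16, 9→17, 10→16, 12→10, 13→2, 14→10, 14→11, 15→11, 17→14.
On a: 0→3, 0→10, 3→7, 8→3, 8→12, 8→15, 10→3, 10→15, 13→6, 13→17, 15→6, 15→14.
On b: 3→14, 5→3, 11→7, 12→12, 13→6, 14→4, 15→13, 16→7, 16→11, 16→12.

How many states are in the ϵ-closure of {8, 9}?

8

Start with {8, 9}.
From 8 via ϵ: add 4.
From 9 via ϵ: add 16, 17.
From 17 via ϵ: add 14.
From 14 via ϵ: add 10, 11.
ϵ-closure = {4, 8, 9, 10, 11, 14, 16, 17}, which has 8 states.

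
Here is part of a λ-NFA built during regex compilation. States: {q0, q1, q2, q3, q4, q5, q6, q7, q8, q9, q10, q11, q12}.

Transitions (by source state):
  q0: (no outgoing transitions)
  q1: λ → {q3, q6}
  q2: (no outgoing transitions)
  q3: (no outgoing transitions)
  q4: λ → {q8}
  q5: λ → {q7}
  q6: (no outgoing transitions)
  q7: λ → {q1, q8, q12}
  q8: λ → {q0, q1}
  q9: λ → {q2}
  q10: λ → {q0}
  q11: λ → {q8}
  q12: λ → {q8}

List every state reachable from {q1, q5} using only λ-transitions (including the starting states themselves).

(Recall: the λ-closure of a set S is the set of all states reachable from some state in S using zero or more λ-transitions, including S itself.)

Start with {q1, q5}.
From q1 via λ: add q3, q6.
From q5 via λ: add q7.
From q7 via λ: add q8, q12.
From q8 via λ: add q0.
No new states can be added; the closed set is {q0, q1, q3, q5, q6, q7, q8, q12}.

{q0, q1, q3, q5, q6, q7, q8, q12}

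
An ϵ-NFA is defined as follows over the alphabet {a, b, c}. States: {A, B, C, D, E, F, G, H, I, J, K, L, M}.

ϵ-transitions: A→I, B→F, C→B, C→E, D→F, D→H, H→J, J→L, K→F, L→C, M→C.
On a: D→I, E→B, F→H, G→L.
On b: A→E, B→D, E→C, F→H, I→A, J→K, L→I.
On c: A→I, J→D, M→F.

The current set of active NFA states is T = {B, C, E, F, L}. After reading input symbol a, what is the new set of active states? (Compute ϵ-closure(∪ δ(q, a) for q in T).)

E on a → {B}.
F on a → {H}.
No a-transition from B, C, L.
Union after reading a: {B, H}.
Now take the ϵ-closure:
From B via ϵ: add F.
From H via ϵ: add J.
From J via ϵ: add L.
From L via ϵ: add C.
From C via ϵ: add E.
No new states can be added; the closed set is {B, C, E, F, H, J, L}.

{B, C, E, F, H, J, L}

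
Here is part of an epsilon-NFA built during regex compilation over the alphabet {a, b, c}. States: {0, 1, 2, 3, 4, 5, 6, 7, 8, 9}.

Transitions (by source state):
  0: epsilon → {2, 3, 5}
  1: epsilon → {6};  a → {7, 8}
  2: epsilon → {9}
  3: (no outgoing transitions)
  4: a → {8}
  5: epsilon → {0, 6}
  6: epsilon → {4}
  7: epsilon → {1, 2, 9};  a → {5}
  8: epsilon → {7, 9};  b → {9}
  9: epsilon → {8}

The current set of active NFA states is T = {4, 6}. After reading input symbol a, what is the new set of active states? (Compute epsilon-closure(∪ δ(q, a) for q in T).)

4 on a → {8}.
No a-transition from 6.
Union after reading a: {8}.
Now take the epsilon-closure:
From 8 via epsilon: add 7, 9.
From 7 via epsilon: add 1, 2.
From 1 via epsilon: add 6.
From 6 via epsilon: add 4.
No new states can be added; the closed set is {1, 2, 4, 6, 7, 8, 9}.

{1, 2, 4, 6, 7, 8, 9}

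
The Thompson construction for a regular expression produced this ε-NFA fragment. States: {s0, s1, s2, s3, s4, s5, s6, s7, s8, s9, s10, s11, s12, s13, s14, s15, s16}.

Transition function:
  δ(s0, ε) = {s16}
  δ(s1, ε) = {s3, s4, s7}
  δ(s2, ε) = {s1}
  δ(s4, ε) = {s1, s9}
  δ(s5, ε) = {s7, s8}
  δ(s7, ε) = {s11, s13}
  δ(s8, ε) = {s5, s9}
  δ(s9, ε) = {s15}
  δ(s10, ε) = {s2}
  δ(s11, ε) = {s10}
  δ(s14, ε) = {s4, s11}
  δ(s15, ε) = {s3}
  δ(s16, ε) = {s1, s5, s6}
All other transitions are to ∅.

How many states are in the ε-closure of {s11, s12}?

11

Start with {s11, s12}.
From s11 via ε: add s10.
From s10 via ε: add s2.
From s2 via ε: add s1.
From s1 via ε: add s3, s4, s7.
From s4 via ε: add s9.
From s7 via ε: add s13.
From s9 via ε: add s15.
ε-closure = {s1, s2, s3, s4, s7, s9, s10, s11, s12, s13, s15}, which has 11 states.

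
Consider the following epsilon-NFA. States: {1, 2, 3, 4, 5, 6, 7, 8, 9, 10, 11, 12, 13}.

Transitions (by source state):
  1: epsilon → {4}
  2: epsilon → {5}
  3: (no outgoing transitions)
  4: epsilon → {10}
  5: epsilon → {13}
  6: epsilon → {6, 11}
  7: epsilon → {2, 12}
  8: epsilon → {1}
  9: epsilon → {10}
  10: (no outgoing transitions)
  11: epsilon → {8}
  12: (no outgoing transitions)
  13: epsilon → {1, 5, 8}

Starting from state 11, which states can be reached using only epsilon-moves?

{1, 4, 8, 10, 11}

Start with {11}.
From 11 via epsilon: add 8.
From 8 via epsilon: add 1.
From 1 via epsilon: add 4.
From 4 via epsilon: add 10.
No new states can be added; the closed set is {1, 4, 8, 10, 11}.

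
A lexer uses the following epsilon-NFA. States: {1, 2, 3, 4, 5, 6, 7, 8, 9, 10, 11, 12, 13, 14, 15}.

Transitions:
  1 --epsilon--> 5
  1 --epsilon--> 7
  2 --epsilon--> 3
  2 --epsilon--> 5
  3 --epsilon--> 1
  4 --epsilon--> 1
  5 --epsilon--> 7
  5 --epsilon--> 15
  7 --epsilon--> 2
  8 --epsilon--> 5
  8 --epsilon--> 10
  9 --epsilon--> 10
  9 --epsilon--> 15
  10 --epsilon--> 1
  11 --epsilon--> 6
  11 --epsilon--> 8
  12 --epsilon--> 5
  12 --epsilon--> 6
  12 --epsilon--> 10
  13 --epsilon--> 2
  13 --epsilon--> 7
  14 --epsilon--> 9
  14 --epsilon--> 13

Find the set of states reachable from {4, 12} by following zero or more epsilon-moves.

{1, 2, 3, 4, 5, 6, 7, 10, 12, 15}

Start with {4, 12}.
From 4 via epsilon: add 1.
From 12 via epsilon: add 5, 6, 10.
From 1 via epsilon: add 7.
From 5 via epsilon: add 15.
From 7 via epsilon: add 2.
From 2 via epsilon: add 3.
No new states can be added; the closed set is {1, 2, 3, 4, 5, 6, 7, 10, 12, 15}.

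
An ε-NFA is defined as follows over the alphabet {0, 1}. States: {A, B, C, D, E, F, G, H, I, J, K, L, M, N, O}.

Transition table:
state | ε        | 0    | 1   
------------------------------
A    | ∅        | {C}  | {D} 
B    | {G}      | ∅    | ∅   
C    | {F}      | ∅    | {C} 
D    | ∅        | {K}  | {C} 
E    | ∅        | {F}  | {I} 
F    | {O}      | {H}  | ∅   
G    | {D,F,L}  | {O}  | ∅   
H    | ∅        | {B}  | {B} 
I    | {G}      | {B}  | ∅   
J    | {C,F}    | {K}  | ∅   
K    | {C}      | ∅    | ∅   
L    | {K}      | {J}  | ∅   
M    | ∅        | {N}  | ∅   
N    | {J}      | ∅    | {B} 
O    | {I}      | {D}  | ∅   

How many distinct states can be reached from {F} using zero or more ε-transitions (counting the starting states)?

Start with {F}.
From F via ε: add O.
From O via ε: add I.
From I via ε: add G.
From G via ε: add D, L.
From L via ε: add K.
From K via ε: add C.
ε-closure = {C, D, F, G, I, K, L, O}, which has 8 states.

8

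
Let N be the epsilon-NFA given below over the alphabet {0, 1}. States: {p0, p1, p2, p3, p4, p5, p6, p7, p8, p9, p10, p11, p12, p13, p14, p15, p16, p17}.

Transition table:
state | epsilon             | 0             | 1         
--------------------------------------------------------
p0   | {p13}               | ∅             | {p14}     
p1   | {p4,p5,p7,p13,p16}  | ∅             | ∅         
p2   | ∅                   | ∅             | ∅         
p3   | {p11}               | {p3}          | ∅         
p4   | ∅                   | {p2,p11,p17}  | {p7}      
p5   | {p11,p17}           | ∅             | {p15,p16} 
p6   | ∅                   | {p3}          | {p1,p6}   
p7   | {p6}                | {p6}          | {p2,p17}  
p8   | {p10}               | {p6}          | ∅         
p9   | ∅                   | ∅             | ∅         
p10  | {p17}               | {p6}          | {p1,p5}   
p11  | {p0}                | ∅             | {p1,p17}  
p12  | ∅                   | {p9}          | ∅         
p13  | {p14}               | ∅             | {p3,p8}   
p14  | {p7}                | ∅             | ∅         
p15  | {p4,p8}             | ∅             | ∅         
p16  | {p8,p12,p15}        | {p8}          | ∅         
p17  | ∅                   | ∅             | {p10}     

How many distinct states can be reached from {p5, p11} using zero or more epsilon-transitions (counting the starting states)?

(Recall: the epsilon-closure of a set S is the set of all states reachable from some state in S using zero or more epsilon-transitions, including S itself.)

Start with {p5, p11}.
From p5 via epsilon: add p17.
From p11 via epsilon: add p0.
From p0 via epsilon: add p13.
From p13 via epsilon: add p14.
From p14 via epsilon: add p7.
From p7 via epsilon: add p6.
epsilon-closure = {p0, p5, p6, p7, p11, p13, p14, p17}, which has 8 states.

8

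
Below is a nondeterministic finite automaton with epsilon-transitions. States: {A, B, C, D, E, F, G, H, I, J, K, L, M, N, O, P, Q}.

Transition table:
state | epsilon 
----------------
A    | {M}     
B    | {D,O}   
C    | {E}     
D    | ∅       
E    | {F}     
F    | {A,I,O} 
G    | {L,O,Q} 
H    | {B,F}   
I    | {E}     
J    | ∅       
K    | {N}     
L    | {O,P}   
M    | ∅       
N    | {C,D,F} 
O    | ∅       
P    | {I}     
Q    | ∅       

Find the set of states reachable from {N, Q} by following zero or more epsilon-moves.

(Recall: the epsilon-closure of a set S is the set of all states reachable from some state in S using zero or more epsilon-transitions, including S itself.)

{A, C, D, E, F, I, M, N, O, Q}

Start with {N, Q}.
From N via epsilon: add C, D, F.
From C via epsilon: add E.
From F via epsilon: add A, I, O.
From A via epsilon: add M.
No new states can be added; the closed set is {A, C, D, E, F, I, M, N, O, Q}.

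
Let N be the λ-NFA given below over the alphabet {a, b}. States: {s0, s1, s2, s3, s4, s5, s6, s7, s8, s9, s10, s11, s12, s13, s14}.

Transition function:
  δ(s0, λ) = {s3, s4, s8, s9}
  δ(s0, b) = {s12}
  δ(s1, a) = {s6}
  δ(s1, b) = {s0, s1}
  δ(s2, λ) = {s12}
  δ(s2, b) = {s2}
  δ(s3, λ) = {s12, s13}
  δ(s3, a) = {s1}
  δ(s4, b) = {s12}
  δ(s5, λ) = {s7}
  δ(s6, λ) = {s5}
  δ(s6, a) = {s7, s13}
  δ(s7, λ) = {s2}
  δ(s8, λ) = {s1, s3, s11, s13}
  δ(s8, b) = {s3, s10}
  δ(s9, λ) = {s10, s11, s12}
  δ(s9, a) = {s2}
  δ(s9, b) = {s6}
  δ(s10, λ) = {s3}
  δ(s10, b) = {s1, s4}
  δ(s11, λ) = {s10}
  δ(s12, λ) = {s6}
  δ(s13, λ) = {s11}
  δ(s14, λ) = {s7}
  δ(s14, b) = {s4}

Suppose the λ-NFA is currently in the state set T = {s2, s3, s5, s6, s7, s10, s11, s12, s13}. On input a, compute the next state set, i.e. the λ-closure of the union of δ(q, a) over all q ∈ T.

{s1, s2, s3, s5, s6, s7, s10, s11, s12, s13}

s3 on a → {s1}.
s6 on a → {s7, s13}.
No a-transition from s2, s5, s7, s10, s11, s12, s13.
Union after reading a: {s1, s7, s13}.
Now take the λ-closure:
From s7 via λ: add s2.
From s13 via λ: add s11.
From s2 via λ: add s12.
From s11 via λ: add s10.
From s10 via λ: add s3.
From s12 via λ: add s6.
From s6 via λ: add s5.
No new states can be added; the closed set is {s1, s2, s3, s5, s6, s7, s10, s11, s12, s13}.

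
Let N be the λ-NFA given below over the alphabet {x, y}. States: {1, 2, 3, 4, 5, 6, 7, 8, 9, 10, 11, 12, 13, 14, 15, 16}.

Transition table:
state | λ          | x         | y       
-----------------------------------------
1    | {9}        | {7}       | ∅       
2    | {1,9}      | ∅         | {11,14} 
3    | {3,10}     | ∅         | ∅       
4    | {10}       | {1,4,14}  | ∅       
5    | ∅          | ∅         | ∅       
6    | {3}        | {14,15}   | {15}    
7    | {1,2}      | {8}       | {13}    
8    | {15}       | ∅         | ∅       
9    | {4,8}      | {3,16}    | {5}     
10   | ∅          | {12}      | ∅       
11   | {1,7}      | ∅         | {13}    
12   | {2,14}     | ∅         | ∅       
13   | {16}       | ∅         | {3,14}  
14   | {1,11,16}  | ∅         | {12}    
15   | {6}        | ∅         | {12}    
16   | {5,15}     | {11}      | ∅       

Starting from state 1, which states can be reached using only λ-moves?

Start with {1}.
From 1 via λ: add 9.
From 9 via λ: add 4, 8.
From 4 via λ: add 10.
From 8 via λ: add 15.
From 15 via λ: add 6.
From 6 via λ: add 3.
No new states can be added; the closed set is {1, 3, 4, 6, 8, 9, 10, 15}.

{1, 3, 4, 6, 8, 9, 10, 15}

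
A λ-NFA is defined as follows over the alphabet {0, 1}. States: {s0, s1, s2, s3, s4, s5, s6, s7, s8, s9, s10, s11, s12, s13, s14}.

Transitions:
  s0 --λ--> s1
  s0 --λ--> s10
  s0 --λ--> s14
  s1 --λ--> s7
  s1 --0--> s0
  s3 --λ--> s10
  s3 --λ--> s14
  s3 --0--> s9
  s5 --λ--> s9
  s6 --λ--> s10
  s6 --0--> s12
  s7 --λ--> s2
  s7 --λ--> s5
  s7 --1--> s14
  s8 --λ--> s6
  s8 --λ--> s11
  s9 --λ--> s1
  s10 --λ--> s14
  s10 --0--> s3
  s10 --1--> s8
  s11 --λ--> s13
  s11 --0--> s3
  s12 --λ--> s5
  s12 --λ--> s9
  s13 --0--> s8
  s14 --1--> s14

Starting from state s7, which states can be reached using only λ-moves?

Start with {s7}.
From s7 via λ: add s2, s5.
From s5 via λ: add s9.
From s9 via λ: add s1.
No new states can be added; the closed set is {s1, s2, s5, s7, s9}.

{s1, s2, s5, s7, s9}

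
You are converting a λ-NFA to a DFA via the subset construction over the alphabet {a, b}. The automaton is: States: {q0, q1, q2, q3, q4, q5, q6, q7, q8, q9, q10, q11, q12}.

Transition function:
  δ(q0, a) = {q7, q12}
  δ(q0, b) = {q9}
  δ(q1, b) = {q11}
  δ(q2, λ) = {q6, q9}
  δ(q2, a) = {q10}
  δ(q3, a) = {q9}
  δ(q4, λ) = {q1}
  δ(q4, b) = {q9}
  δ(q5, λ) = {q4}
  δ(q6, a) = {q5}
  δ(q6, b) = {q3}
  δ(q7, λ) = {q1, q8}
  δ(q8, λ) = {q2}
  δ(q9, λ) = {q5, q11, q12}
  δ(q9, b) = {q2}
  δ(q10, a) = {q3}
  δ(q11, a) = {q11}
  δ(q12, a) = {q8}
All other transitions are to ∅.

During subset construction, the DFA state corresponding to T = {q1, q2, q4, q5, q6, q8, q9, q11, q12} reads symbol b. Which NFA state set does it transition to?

q1 on b → {q11}.
q4 on b → {q9}.
q6 on b → {q3}.
q9 on b → {q2}.
No b-transition from q2, q5, q8, q11, q12.
Union after reading b: {q2, q3, q9, q11}.
Now take the λ-closure:
From q2 via λ: add q6.
From q9 via λ: add q5, q12.
From q5 via λ: add q4.
From q4 via λ: add q1.
No new states can be added; the closed set is {q1, q2, q3, q4, q5, q6, q9, q11, q12}.

{q1, q2, q3, q4, q5, q6, q9, q11, q12}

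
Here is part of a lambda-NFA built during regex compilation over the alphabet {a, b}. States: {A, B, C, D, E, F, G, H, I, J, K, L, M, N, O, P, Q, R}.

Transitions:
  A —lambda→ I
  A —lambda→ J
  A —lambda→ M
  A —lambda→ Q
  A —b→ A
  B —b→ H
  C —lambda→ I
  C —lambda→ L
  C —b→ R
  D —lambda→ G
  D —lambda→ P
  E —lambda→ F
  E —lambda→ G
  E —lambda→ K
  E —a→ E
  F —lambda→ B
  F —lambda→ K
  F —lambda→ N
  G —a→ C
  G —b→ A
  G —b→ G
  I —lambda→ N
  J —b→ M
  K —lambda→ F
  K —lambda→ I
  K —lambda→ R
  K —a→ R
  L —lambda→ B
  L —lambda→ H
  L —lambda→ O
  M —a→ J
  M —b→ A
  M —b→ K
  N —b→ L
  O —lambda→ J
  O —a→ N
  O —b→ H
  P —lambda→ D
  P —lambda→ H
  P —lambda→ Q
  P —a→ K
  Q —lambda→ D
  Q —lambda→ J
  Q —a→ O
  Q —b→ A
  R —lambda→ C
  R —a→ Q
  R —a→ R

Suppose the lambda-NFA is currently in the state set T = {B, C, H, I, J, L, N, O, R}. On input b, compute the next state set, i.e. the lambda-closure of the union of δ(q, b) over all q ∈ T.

B on b → {H}.
C on b → {R}.
J on b → {M}.
N on b → {L}.
O on b → {H}.
No b-transition from H, I, L, R.
Union after reading b: {H, L, M, R}.
Now take the lambda-closure:
From L via lambda: add B, O.
From R via lambda: add C.
From C via lambda: add I.
From O via lambda: add J.
From I via lambda: add N.
No new states can be added; the closed set is {B, C, H, I, J, L, M, N, O, R}.

{B, C, H, I, J, L, M, N, O, R}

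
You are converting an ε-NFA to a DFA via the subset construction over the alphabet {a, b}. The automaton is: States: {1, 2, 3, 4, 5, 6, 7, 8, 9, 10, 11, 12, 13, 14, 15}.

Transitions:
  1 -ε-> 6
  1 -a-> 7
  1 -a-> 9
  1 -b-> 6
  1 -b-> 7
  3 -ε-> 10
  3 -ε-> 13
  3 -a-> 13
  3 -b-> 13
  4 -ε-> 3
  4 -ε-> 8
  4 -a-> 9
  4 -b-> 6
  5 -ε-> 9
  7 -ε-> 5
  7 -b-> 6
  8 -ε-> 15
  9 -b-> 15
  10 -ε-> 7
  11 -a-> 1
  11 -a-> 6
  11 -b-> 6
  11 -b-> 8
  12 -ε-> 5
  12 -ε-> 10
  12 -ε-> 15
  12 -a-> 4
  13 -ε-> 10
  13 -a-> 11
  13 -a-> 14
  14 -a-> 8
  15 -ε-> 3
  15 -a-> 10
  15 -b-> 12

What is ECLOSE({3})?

Start with {3}.
From 3 via ε: add 10, 13.
From 10 via ε: add 7.
From 7 via ε: add 5.
From 5 via ε: add 9.
No new states can be added; the closed set is {3, 5, 7, 9, 10, 13}.

{3, 5, 7, 9, 10, 13}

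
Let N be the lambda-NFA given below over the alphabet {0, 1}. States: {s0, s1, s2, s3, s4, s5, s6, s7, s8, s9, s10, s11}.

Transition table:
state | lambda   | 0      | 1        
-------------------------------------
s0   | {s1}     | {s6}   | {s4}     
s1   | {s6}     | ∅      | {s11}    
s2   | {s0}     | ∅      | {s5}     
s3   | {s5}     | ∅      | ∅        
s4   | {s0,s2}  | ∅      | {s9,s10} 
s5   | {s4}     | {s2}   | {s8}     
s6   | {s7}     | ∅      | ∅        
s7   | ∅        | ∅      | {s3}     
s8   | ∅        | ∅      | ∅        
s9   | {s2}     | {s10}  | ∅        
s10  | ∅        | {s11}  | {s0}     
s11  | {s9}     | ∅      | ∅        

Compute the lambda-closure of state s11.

Start with {s11}.
From s11 via lambda: add s9.
From s9 via lambda: add s2.
From s2 via lambda: add s0.
From s0 via lambda: add s1.
From s1 via lambda: add s6.
From s6 via lambda: add s7.
No new states can be added; the closed set is {s0, s1, s2, s6, s7, s9, s11}.

{s0, s1, s2, s6, s7, s9, s11}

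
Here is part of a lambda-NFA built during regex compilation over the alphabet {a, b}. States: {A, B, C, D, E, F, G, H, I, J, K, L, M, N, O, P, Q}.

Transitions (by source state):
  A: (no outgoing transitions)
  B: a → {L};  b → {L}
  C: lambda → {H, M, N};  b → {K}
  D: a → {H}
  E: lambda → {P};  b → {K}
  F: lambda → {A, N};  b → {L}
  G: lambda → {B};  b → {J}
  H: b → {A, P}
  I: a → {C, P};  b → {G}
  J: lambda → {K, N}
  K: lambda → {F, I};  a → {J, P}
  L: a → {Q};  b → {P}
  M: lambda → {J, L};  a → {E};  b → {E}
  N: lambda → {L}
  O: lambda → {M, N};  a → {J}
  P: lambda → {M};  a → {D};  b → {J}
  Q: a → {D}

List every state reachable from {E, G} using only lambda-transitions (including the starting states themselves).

Start with {E, G}.
From E via lambda: add P.
From G via lambda: add B.
From P via lambda: add M.
From M via lambda: add J, L.
From J via lambda: add K, N.
From K via lambda: add F, I.
From F via lambda: add A.
No new states can be added; the closed set is {A, B, E, F, G, I, J, K, L, M, N, P}.

{A, B, E, F, G, I, J, K, L, M, N, P}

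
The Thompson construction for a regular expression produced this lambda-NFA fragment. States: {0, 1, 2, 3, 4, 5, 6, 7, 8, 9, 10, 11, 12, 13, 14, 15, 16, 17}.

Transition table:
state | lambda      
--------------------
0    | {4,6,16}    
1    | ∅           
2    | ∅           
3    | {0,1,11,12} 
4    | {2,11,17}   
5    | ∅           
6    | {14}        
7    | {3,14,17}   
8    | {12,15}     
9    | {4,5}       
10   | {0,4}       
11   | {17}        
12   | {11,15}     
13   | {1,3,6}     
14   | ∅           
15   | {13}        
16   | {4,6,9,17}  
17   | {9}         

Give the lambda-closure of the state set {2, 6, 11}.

Start with {2, 6, 11}.
From 6 via lambda: add 14.
From 11 via lambda: add 17.
From 17 via lambda: add 9.
From 9 via lambda: add 4, 5.
No new states can be added; the closed set is {2, 4, 5, 6, 9, 11, 14, 17}.

{2, 4, 5, 6, 9, 11, 14, 17}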